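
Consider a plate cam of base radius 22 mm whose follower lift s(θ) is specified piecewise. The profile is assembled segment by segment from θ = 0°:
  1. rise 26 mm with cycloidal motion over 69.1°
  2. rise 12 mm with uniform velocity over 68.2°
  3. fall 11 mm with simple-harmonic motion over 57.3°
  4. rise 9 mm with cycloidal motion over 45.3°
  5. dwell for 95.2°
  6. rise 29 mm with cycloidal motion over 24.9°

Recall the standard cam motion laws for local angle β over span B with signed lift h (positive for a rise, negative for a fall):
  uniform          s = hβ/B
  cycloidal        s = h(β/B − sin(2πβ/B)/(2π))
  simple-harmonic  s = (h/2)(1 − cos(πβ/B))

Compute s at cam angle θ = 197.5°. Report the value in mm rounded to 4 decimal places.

seg 1 [0°–69.1°] cycloidal, h=26: full span → s += 26 → s = 26.0000
seg 2 [69.1°–137.3°] uniform, h=12: full span → s += 12 → s = 38.0000
seg 3 [137.3°–194.6°] simple-harmonic, h=-11: full span → s += -11 → s = 27.0000
seg 4 [194.6°–239.9°] cycloidal, h=9: θ=197.5° here. β=2.9, B=45.3. 9·(0.0640 − sin(2π·0.0640)/(2π)) = 0.0154 → s = 27.0154

27.0154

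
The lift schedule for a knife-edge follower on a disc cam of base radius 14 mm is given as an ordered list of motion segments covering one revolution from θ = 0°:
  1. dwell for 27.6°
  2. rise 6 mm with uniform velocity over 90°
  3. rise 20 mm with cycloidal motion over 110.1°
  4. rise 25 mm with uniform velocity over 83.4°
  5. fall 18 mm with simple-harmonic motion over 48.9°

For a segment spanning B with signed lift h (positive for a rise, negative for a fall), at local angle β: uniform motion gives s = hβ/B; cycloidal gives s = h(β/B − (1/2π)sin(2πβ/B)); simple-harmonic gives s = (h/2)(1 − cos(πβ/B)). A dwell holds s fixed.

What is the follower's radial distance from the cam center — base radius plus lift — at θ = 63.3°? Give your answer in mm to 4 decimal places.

seg 1 [0°–27.6°] dwell: s stays 0.0000
seg 2 [27.6°–117.6°] uniform, h=6: θ=63.3° here. β=35.7, B=90. 6·35.7/90 = 2.3800 → s = 2.3800
radial distance = base radius + s = 14 + 2.3800 = 16.3800

16.3800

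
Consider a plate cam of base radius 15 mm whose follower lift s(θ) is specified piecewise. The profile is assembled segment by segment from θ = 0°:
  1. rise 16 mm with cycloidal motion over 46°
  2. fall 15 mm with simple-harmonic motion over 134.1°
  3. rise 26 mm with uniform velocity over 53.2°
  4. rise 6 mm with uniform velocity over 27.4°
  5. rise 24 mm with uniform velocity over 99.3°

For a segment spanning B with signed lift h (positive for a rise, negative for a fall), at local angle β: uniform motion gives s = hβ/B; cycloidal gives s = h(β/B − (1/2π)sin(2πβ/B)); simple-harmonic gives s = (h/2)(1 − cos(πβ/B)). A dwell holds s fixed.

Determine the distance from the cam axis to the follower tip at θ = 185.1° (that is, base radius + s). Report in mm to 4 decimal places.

seg 1 [0°–46°] cycloidal, h=16: full span → s += 16 → s = 16.0000
seg 2 [46°–180.1°] simple-harmonic, h=-15: full span → s += -15 → s = 1.0000
seg 3 [180.1°–233.3°] uniform, h=26: θ=185.1° here. β=5, B=53.2. 26·5/53.2 = 2.4436 → s = 3.4436
radial distance = base radius + s = 15 + 3.4436 = 18.4436

18.4436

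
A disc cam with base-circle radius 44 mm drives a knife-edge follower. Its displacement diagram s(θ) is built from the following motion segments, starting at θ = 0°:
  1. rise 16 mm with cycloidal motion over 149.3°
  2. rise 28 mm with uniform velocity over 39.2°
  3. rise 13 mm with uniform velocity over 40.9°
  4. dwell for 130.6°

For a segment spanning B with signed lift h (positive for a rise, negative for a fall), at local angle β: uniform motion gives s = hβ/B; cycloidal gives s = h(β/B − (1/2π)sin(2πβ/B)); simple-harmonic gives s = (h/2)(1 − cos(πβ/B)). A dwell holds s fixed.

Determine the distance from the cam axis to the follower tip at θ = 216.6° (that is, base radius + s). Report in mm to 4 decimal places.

seg 1 [0°–149.3°] cycloidal, h=16: full span → s += 16 → s = 16.0000
seg 2 [149.3°–188.5°] uniform, h=28: full span → s += 28 → s = 44.0000
seg 3 [188.5°–229.4°] uniform, h=13: θ=216.6° here. β=28.1, B=40.9. 13·28.1/40.9 = 8.9315 → s = 52.9315
radial distance = base radius + s = 44 + 52.9315 = 96.9315

96.9315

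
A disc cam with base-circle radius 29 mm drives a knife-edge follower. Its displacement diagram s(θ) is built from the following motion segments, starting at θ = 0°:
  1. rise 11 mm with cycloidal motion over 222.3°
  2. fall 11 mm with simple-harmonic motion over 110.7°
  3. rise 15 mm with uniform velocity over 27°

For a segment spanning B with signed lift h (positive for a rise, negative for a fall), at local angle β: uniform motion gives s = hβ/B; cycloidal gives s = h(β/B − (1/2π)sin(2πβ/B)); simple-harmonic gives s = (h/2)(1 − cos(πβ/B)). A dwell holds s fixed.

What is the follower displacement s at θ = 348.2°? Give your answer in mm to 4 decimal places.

seg 1 [0°–222.3°] cycloidal, h=11: full span → s += 11 → s = 11.0000
seg 2 [222.3°–333°] simple-harmonic, h=-11: full span → s += -11 → s = 0.0000
seg 3 [333°–360°] uniform, h=15: θ=348.2° here. β=15.2, B=27. 15·15.2/27 = 8.4444 → s = 8.4444

8.4444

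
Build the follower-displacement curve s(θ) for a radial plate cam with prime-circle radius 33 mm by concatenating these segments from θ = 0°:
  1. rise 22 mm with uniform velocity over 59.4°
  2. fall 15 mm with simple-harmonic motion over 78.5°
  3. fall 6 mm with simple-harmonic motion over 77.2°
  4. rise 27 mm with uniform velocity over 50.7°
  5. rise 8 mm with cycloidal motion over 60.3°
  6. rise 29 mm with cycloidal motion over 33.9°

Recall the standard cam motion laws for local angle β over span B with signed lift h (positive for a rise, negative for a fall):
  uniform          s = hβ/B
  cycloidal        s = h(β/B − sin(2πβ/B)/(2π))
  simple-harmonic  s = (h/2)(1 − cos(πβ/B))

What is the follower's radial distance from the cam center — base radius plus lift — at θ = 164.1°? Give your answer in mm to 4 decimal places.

seg 1 [0°–59.4°] uniform, h=22: full span → s += 22 → s = 22.0000
seg 2 [59.4°–137.9°] simple-harmonic, h=-15: full span → s += -15 → s = 7.0000
seg 3 [137.9°–215.1°] simple-harmonic, h=-6: θ=164.1° here. β=26.2, B=77.2. -6/2·(1 − cos(π·0.3394)) = -1.5496 → s = 5.4504
radial distance = base radius + s = 33 + 5.4504 = 38.4504

38.4504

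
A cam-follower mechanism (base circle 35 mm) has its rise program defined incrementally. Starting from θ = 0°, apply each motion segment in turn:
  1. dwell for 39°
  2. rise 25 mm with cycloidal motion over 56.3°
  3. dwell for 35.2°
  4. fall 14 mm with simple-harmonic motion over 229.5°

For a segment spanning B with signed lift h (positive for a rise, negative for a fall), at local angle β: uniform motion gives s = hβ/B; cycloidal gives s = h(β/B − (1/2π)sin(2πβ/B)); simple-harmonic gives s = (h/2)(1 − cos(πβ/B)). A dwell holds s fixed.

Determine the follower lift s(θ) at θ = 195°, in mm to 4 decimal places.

seg 1 [0°–39°] dwell: s stays 0.0000
seg 2 [39°–95.3°] cycloidal, h=25: full span → s += 25 → s = 25.0000
seg 3 [95.3°–130.5°] dwell: s stays 25.0000
seg 4 [130.5°–360°] simple-harmonic, h=-14: θ=195° here. β=64.5, B=229.5. -14/2·(1 − cos(π·0.2810)) = -2.5558 → s = 22.4442

22.4442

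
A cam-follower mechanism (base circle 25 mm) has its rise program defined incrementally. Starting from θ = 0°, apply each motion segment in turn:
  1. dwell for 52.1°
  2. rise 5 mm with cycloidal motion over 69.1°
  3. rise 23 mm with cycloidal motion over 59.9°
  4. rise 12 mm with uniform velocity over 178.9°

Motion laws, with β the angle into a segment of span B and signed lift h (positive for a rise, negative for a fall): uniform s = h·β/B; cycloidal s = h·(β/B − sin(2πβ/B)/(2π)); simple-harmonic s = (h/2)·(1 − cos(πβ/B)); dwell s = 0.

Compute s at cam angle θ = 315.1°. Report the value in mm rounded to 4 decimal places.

seg 1 [0°–52.1°] dwell: s stays 0.0000
seg 2 [52.1°–121.2°] cycloidal, h=5: full span → s += 5 → s = 5.0000
seg 3 [121.2°–181.1°] cycloidal, h=23: full span → s += 23 → s = 28.0000
seg 4 [181.1°–360°] uniform, h=12: θ=315.1° here. β=134, B=178.9. 12·134/178.9 = 8.9883 → s = 36.9883

36.9883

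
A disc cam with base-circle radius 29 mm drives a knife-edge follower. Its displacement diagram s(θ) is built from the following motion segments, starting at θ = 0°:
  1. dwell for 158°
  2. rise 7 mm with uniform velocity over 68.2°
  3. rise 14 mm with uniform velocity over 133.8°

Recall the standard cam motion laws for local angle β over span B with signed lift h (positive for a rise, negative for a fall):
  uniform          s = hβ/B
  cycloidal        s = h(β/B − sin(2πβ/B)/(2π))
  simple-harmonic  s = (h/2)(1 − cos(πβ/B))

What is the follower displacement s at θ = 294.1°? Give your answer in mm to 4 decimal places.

seg 1 [0°–158°] dwell: s stays 0.0000
seg 2 [158°–226.2°] uniform, h=7: full span → s += 7 → s = 7.0000
seg 3 [226.2°–360°] uniform, h=14: θ=294.1° here. β=67.9, B=133.8. 14·67.9/133.8 = 7.1046 → s = 14.1046

14.1046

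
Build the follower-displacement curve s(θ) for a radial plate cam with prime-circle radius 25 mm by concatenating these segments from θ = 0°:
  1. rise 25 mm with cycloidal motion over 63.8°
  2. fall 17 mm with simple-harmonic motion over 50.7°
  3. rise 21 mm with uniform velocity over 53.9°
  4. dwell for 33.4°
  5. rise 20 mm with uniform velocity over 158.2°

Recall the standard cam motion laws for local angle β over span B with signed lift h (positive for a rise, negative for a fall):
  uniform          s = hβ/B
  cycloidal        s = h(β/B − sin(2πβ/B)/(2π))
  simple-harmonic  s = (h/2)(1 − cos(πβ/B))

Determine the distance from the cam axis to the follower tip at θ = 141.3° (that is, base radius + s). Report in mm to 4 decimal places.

seg 1 [0°–63.8°] cycloidal, h=25: full span → s += 25 → s = 25.0000
seg 2 [63.8°–114.5°] simple-harmonic, h=-17: full span → s += -17 → s = 8.0000
seg 3 [114.5°–168.4°] uniform, h=21: θ=141.3° here. β=26.8, B=53.9. 21·26.8/53.9 = 10.4416 → s = 18.4416
radial distance = base radius + s = 25 + 18.4416 = 43.4416

43.4416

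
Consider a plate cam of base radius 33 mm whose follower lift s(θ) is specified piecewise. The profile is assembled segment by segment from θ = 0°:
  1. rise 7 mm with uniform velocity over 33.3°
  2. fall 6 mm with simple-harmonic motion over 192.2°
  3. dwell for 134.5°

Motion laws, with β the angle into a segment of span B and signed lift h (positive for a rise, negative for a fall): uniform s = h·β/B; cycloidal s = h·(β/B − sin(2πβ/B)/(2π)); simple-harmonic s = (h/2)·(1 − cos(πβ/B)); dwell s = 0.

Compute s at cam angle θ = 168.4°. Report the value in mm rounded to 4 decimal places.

seg 1 [0°–33.3°] uniform, h=7: full span → s += 7 → s = 7.0000
seg 2 [33.3°–225.5°] simple-harmonic, h=-6: θ=168.4° here. β=135.1, B=192.2. -6/2·(1 − cos(π·0.7029)) = -4.7855 → s = 2.2145

2.2145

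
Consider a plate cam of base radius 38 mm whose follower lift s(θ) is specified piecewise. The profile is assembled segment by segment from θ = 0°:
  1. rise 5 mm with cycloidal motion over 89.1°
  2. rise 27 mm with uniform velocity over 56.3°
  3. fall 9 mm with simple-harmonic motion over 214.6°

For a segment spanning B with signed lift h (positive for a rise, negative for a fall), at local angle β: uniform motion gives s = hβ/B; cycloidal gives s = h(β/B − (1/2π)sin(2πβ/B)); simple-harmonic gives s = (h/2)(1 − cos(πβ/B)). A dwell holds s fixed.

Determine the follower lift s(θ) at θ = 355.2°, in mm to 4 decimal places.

seg 1 [0°–89.1°] cycloidal, h=5: full span → s += 5 → s = 5.0000
seg 2 [89.1°–145.4°] uniform, h=27: full span → s += 27 → s = 32.0000
seg 3 [145.4°–360°] simple-harmonic, h=-9: θ=355.2° here. β=209.8, B=214.6. -9/2·(1 − cos(π·0.9776)) = -8.9889 → s = 23.0111

23.0111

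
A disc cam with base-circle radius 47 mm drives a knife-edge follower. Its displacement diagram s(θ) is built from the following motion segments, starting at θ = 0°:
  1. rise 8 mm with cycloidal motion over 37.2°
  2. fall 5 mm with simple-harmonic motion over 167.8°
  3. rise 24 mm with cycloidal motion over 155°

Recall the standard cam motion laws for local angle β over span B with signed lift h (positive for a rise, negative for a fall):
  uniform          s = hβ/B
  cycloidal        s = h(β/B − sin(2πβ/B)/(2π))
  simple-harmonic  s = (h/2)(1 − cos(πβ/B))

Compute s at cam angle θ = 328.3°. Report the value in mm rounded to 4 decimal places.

seg 1 [0°–37.2°] cycloidal, h=8: full span → s += 8 → s = 8.0000
seg 2 [37.2°–205°] simple-harmonic, h=-5: full span → s += -5 → s = 3.0000
seg 3 [205°–360°] cycloidal, h=24: θ=328.3° here. β=123.3, B=155. 24·(0.7955 − sin(2π·0.7955)/(2π)) = 22.7564 → s = 25.7564

25.7564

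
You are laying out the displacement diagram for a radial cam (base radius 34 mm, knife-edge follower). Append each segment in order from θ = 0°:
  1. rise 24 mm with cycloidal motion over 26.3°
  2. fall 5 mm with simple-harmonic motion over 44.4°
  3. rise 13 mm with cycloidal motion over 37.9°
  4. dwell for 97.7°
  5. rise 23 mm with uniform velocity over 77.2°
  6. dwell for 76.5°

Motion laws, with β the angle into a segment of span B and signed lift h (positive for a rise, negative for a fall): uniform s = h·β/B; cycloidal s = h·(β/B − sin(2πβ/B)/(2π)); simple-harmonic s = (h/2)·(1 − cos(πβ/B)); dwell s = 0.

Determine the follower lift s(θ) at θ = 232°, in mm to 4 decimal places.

seg 1 [0°–26.3°] cycloidal, h=24: full span → s += 24 → s = 24.0000
seg 2 [26.3°–70.7°] simple-harmonic, h=-5: full span → s += -5 → s = 19.0000
seg 3 [70.7°–108.6°] cycloidal, h=13: full span → s += 13 → s = 32.0000
seg 4 [108.6°–206.3°] dwell: s stays 32.0000
seg 5 [206.3°–283.5°] uniform, h=23: θ=232° here. β=25.7, B=77.2. 23·25.7/77.2 = 7.6567 → s = 39.6567

39.6567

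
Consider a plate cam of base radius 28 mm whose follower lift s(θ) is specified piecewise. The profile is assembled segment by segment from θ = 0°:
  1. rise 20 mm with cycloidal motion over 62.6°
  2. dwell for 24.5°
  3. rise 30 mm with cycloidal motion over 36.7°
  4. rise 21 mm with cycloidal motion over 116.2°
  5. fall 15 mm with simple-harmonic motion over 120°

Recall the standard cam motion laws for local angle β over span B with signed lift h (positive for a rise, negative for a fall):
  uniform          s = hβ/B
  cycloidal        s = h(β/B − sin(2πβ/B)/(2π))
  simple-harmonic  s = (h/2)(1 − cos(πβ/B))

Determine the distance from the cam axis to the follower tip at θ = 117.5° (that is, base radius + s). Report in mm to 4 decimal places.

seg 1 [0°–62.6°] cycloidal, h=20: full span → s += 20 → s = 20.0000
seg 2 [62.6°–87.1°] dwell: s stays 20.0000
seg 3 [87.1°–123.8°] cycloidal, h=30: θ=117.5° here. β=30.4, B=36.7. 30·(0.8283 − sin(2π·0.8283)/(2π)) = 29.0580 → s = 49.0580
radial distance = base radius + s = 28 + 49.0580 = 77.0580

77.0580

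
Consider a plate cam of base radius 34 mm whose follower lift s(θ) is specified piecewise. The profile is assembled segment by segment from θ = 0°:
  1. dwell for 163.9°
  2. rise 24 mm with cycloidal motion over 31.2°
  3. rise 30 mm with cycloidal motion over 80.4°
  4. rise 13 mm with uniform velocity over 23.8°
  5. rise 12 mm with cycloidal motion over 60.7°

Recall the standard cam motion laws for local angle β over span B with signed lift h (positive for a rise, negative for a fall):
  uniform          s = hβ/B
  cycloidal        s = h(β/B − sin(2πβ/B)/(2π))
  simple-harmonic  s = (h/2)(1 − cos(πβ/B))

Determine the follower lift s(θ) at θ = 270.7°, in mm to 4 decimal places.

seg 1 [0°–163.9°] dwell: s stays 0.0000
seg 2 [163.9°–195.1°] cycloidal, h=24: full span → s += 24 → s = 24.0000
seg 3 [195.1°–275.5°] cycloidal, h=30: θ=270.7° here. β=75.6, B=80.4. 30·(0.9403 − sin(2π·0.9403)/(2π)) = 29.9583 → s = 53.9583

53.9583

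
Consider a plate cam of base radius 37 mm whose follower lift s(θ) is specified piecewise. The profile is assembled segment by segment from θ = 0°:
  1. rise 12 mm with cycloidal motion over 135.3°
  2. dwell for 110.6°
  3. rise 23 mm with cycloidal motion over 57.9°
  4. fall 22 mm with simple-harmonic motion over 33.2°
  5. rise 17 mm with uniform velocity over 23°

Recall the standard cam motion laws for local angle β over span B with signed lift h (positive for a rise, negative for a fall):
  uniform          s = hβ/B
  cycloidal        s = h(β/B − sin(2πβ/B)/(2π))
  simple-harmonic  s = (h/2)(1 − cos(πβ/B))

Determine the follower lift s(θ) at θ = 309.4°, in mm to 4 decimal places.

seg 1 [0°–135.3°] cycloidal, h=12: full span → s += 12 → s = 12.0000
seg 2 [135.3°–245.9°] dwell: s stays 12.0000
seg 3 [245.9°–303.8°] cycloidal, h=23: full span → s += 23 → s = 35.0000
seg 4 [303.8°–337°] simple-harmonic, h=-22: θ=309.4° here. β=5.6, B=33.2. -22/2·(1 − cos(π·0.1687)) = -1.5086 → s = 33.4914

33.4914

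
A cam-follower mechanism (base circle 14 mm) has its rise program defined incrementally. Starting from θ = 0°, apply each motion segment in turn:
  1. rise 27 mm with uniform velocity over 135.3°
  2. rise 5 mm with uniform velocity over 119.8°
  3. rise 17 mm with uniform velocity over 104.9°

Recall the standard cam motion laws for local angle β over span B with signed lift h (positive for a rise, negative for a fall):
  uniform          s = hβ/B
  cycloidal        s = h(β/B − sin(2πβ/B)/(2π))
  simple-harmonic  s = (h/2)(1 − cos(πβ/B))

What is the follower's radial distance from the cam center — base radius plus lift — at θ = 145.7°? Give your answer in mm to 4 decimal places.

seg 1 [0°–135.3°] uniform, h=27: full span → s += 27 → s = 27.0000
seg 2 [135.3°–255.1°] uniform, h=5: θ=145.7° here. β=10.4, B=119.8. 5·10.4/119.8 = 0.4341 → s = 27.4341
radial distance = base radius + s = 14 + 27.4341 = 41.4341

41.4341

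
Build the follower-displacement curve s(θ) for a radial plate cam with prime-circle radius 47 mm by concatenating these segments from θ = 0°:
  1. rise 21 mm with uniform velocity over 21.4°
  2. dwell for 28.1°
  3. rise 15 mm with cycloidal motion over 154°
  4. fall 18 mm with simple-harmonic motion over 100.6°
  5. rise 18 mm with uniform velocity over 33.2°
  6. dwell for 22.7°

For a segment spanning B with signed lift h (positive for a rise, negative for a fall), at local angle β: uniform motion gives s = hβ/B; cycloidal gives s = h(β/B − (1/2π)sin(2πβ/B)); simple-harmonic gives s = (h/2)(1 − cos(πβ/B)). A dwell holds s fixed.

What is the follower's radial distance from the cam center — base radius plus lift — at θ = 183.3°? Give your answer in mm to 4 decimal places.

seg 1 [0°–21.4°] uniform, h=21: full span → s += 21 → s = 21.0000
seg 2 [21.4°–49.5°] dwell: s stays 21.0000
seg 3 [49.5°–203.5°] cycloidal, h=15: θ=183.3° here. β=133.8, B=154. 15·(0.8688 − sin(2π·0.8688)/(2π)) = 14.7847 → s = 35.7847
radial distance = base radius + s = 47 + 35.7847 = 82.7847

82.7847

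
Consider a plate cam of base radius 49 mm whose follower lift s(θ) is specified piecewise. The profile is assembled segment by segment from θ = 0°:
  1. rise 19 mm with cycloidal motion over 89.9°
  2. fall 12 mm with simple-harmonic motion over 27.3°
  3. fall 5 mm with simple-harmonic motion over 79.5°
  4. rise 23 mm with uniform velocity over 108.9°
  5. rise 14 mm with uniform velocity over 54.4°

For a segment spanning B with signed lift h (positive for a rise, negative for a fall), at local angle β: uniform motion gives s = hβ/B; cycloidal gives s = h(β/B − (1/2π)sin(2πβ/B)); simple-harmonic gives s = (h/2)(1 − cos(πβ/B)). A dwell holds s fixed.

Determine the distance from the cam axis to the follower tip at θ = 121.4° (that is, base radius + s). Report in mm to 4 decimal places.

seg 1 [0°–89.9°] cycloidal, h=19: full span → s += 19 → s = 19.0000
seg 2 [89.9°–117.2°] simple-harmonic, h=-12: full span → s += -12 → s = 7.0000
seg 3 [117.2°–196.7°] simple-harmonic, h=-5: θ=121.4° here. β=4.2, B=79.5. -5/2·(1 − cos(π·0.0528)) = -0.0344 → s = 6.9656
radial distance = base radius + s = 49 + 6.9656 = 55.9656

55.9656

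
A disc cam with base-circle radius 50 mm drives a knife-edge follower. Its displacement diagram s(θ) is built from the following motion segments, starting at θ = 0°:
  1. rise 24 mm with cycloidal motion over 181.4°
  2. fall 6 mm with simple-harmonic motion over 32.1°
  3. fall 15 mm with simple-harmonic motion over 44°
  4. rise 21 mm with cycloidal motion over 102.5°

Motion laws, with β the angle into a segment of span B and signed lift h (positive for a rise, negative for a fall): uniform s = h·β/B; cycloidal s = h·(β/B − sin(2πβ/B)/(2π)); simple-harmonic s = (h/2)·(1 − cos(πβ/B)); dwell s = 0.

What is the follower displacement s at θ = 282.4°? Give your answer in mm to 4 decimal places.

seg 1 [0°–181.4°] cycloidal, h=24: full span → s += 24 → s = 24.0000
seg 2 [181.4°–213.5°] simple-harmonic, h=-6: full span → s += -6 → s = 18.0000
seg 3 [213.5°–257.5°] simple-harmonic, h=-15: full span → s += -15 → s = 3.0000
seg 4 [257.5°–360°] cycloidal, h=21: θ=282.4° here. β=24.9, B=102.5. 21·(0.2429 − sin(2π·0.2429)/(2π)) = 1.7625 → s = 4.7625

4.7625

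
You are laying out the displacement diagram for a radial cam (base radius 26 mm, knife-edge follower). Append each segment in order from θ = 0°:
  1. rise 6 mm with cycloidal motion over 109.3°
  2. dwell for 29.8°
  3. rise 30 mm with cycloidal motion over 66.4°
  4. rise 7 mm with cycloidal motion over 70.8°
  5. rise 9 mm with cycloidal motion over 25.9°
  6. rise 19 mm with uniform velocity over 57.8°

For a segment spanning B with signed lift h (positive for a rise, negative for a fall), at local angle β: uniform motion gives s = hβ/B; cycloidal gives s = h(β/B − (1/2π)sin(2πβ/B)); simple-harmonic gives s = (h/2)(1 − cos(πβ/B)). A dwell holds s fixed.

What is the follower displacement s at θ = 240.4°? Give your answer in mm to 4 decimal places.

seg 1 [0°–109.3°] cycloidal, h=6: full span → s += 6 → s = 6.0000
seg 2 [109.3°–139.1°] dwell: s stays 6.0000
seg 3 [139.1°–205.5°] cycloidal, h=30: full span → s += 30 → s = 36.0000
seg 4 [205.5°–276.3°] cycloidal, h=7: θ=240.4° here. β=34.9, B=70.8. 7·(0.4929 − sin(2π·0.4929)/(2π)) = 3.4011 → s = 39.4011

39.4011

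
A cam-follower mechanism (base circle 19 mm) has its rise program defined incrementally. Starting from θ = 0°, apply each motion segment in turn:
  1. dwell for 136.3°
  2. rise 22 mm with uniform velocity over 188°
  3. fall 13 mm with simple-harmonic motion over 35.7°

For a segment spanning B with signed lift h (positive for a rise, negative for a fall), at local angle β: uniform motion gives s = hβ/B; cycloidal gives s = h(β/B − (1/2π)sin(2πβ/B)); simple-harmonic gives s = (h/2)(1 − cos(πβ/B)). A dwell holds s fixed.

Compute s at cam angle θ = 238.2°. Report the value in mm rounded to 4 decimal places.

seg 1 [0°–136.3°] dwell: s stays 0.0000
seg 2 [136.3°–324.3°] uniform, h=22: θ=238.2° here. β=101.9, B=188. 22·101.9/188 = 11.9245 → s = 11.9245

11.9245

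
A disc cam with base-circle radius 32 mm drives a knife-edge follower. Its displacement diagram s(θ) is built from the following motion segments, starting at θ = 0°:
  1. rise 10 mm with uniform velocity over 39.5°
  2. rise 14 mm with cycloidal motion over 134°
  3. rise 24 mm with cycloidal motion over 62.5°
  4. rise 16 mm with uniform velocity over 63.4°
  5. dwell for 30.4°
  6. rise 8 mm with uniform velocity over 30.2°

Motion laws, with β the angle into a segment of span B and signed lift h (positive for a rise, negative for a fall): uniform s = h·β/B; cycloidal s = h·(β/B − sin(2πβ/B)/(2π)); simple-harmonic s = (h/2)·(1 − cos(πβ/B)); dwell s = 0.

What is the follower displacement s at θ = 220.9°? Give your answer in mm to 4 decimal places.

seg 1 [0°–39.5°] uniform, h=10: full span → s += 10 → s = 10.0000
seg 2 [39.5°–173.5°] cycloidal, h=14: full span → s += 14 → s = 24.0000
seg 3 [173.5°–236°] cycloidal, h=24: θ=220.9° here. β=47.4, B=62.5. 24·(0.7584 − sin(2π·0.7584)/(2π)) = 22.0160 → s = 46.0160

46.0160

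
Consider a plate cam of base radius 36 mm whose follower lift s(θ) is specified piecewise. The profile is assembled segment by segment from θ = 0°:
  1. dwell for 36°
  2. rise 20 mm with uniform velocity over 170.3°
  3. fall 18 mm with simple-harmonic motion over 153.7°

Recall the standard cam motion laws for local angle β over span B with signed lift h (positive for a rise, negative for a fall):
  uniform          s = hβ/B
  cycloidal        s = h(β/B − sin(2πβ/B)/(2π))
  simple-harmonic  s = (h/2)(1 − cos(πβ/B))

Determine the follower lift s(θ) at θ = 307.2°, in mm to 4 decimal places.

seg 1 [0°–36°] dwell: s stays 0.0000
seg 2 [36°–206.3°] uniform, h=20: full span → s += 20 → s = 20.0000
seg 3 [206.3°–360°] simple-harmonic, h=-18: θ=307.2° here. β=100.9, B=153.7. -18/2·(1 − cos(π·0.6565)) = -13.2481 → s = 6.7519

6.7519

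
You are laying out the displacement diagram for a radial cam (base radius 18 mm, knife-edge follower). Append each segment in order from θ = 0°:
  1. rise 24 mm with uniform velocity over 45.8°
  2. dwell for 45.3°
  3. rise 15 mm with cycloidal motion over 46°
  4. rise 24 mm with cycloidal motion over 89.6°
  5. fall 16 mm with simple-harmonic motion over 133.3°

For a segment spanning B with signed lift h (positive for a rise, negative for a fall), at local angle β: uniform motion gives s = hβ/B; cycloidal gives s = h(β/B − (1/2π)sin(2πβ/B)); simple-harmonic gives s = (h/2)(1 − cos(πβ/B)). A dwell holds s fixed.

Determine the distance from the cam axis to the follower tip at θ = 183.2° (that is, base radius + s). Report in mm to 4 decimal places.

seg 1 [0°–45.8°] uniform, h=24: full span → s += 24 → s = 24.0000
seg 2 [45.8°–91.1°] dwell: s stays 24.0000
seg 3 [91.1°–137.1°] cycloidal, h=15: full span → s += 15 → s = 39.0000
seg 4 [137.1°–226.7°] cycloidal, h=24: θ=183.2° here. β=46.1, B=89.6. 24·(0.5145 − sin(2π·0.5145)/(2π)) = 12.6959 → s = 51.6959
radial distance = base radius + s = 18 + 51.6959 = 69.6959

69.6959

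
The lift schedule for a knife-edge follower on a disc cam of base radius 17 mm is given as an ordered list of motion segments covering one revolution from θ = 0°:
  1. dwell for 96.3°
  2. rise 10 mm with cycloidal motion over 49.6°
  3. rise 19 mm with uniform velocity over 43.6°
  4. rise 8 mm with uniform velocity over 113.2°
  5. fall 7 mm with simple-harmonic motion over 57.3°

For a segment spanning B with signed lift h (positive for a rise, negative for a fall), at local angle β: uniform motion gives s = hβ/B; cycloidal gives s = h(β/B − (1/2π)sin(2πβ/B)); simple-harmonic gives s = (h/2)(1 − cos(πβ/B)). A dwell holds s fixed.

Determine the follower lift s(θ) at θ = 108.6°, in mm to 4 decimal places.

seg 1 [0°–96.3°] dwell: s stays 0.0000
seg 2 [96.3°–145.9°] cycloidal, h=10: θ=108.6° here. β=12.3, B=49.6. 10·(0.2480 − sin(2π·0.2480)/(2π)) = 0.8884 → s = 0.8884

0.8884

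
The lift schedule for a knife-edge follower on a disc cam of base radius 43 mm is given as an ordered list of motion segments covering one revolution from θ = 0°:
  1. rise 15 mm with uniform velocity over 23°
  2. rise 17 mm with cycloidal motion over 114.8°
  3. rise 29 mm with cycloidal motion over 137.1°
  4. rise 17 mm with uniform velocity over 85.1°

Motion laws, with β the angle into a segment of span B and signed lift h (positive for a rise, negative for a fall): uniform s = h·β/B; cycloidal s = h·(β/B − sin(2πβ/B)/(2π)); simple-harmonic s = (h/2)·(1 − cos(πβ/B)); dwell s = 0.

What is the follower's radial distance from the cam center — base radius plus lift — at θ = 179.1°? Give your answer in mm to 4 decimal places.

seg 1 [0°–23°] uniform, h=15: full span → s += 15 → s = 15.0000
seg 2 [23°–137.8°] cycloidal, h=17: full span → s += 17 → s = 32.0000
seg 3 [137.8°–274.9°] cycloidal, h=29: θ=179.1° here. β=41.3, B=137.1. 29·(0.3012 − sin(2π·0.3012)/(2π)) = 4.3576 → s = 36.3576
radial distance = base radius + s = 43 + 36.3576 = 79.3576

79.3576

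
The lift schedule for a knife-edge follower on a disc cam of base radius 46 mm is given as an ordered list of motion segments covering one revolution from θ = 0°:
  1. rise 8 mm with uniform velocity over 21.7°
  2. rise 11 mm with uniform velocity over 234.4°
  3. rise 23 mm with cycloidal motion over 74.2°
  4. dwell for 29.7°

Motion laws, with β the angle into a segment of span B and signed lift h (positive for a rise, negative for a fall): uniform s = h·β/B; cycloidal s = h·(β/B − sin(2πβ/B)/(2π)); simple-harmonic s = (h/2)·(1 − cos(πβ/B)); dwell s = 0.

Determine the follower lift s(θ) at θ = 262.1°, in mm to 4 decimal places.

seg 1 [0°–21.7°] uniform, h=8: full span → s += 8 → s = 8.0000
seg 2 [21.7°–256.1°] uniform, h=11: full span → s += 11 → s = 19.0000
seg 3 [256.1°–330.3°] cycloidal, h=23: θ=262.1° here. β=6, B=74.2. 23·(0.0809 − sin(2π·0.0809)/(2π)) = 0.0790 → s = 19.0790

19.0790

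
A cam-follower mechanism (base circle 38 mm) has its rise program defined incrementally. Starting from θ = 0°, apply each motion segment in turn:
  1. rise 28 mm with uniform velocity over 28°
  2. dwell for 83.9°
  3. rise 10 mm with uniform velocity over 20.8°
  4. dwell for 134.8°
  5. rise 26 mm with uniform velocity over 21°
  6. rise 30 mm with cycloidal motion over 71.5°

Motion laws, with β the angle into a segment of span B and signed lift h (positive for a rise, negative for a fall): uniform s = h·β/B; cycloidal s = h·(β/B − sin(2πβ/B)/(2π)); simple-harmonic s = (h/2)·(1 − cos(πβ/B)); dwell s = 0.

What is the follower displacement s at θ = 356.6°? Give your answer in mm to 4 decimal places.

seg 1 [0°–28°] uniform, h=28: full span → s += 28 → s = 28.0000
seg 2 [28°–111.9°] dwell: s stays 28.0000
seg 3 [111.9°–132.7°] uniform, h=10: full span → s += 10 → s = 38.0000
seg 4 [132.7°–267.5°] dwell: s stays 38.0000
seg 5 [267.5°–288.5°] uniform, h=26: full span → s += 26 → s = 64.0000
seg 6 [288.5°–360°] cycloidal, h=30: θ=356.6° here. β=68.1, B=71.5. 30·(0.9524 − sin(2π·0.9524)/(2π)) = 29.9789 → s = 93.9789

93.9789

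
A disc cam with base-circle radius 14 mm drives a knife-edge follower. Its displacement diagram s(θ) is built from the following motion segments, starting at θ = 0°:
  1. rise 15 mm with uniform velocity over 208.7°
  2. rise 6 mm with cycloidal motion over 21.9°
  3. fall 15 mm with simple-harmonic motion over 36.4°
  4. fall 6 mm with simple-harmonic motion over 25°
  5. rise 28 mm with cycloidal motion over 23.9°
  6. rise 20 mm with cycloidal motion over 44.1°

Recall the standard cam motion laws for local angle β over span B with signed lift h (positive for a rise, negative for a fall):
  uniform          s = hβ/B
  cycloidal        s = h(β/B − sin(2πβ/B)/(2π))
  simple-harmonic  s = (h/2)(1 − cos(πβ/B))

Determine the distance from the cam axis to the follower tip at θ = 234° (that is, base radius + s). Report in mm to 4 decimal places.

seg 1 [0°–208.7°] uniform, h=15: full span → s += 15 → s = 15.0000
seg 2 [208.7°–230.6°] cycloidal, h=6: full span → s += 6 → s = 21.0000
seg 3 [230.6°–267°] simple-harmonic, h=-15: θ=234° here. β=3.4, B=36.4. -15/2·(1 − cos(π·0.0934)) = -0.3206 → s = 20.6794
radial distance = base radius + s = 14 + 20.6794 = 34.6794

34.6794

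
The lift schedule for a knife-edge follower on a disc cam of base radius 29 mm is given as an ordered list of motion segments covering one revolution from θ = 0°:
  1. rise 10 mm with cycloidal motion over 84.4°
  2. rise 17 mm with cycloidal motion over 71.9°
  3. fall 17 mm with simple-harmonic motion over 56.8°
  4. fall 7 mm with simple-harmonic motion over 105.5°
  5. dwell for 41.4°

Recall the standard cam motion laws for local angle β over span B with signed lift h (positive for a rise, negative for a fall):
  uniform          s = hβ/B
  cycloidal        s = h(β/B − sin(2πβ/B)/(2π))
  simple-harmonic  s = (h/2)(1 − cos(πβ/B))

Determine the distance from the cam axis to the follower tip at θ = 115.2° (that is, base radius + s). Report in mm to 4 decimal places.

seg 1 [0°–84.4°] cycloidal, h=10: full span → s += 10 → s = 10.0000
seg 2 [84.4°–156.3°] cycloidal, h=17: θ=115.2° here. β=30.8, B=71.9. 17·(0.4284 − sin(2π·0.4284)/(2π)) = 6.1054 → s = 16.1054
radial distance = base radius + s = 29 + 16.1054 = 45.1054

45.1054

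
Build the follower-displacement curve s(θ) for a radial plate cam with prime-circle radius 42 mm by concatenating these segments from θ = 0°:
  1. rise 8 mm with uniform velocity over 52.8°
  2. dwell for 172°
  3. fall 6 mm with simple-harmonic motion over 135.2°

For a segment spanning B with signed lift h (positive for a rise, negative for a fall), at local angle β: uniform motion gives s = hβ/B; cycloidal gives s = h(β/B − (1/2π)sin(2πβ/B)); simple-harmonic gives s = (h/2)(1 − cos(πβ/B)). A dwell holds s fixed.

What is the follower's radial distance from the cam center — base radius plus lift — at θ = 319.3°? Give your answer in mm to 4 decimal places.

seg 1 [0°–52.8°] uniform, h=8: full span → s += 8 → s = 8.0000
seg 2 [52.8°–224.8°] dwell: s stays 8.0000
seg 3 [224.8°–360°] simple-harmonic, h=-6: θ=319.3° here. β=94.5, B=135.2. -6/2·(1 − cos(π·0.6990)) = -4.7555 → s = 3.2445
radial distance = base radius + s = 42 + 3.2445 = 45.2445

45.2445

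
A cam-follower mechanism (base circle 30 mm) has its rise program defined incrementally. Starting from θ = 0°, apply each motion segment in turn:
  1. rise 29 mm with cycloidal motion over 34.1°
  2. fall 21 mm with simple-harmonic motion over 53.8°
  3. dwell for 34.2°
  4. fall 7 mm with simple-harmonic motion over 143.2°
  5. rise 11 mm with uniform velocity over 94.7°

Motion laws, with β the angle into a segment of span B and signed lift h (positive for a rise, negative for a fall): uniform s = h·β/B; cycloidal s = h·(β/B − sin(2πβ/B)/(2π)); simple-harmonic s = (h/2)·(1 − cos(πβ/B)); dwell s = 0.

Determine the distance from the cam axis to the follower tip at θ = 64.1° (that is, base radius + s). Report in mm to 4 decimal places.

seg 1 [0°–34.1°] cycloidal, h=29: full span → s += 29 → s = 29.0000
seg 2 [34.1°–87.9°] simple-harmonic, h=-21: θ=64.1° here. β=30, B=53.8. -21/2·(1 − cos(π·0.5576)) = -12.3904 → s = 16.6096
radial distance = base radius + s = 30 + 16.6096 = 46.6096

46.6096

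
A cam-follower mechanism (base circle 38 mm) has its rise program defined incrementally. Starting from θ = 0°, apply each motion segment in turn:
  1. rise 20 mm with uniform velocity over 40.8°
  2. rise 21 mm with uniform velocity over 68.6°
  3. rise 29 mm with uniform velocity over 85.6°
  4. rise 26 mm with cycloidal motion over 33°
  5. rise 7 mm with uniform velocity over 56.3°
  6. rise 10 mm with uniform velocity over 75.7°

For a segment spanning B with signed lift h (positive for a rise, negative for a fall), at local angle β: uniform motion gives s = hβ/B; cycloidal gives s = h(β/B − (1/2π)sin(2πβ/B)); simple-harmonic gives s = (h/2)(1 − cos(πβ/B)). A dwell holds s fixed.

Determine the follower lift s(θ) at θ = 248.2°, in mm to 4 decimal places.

seg 1 [0°–40.8°] uniform, h=20: full span → s += 20 → s = 20.0000
seg 2 [40.8°–109.4°] uniform, h=21: full span → s += 21 → s = 41.0000
seg 3 [109.4°–195°] uniform, h=29: full span → s += 29 → s = 70.0000
seg 4 [195°–228°] cycloidal, h=26: full span → s += 26 → s = 96.0000
seg 5 [228°–284.3°] uniform, h=7: θ=248.2° here. β=20.2, B=56.3. 7·20.2/56.3 = 2.5115 → s = 98.5115

98.5115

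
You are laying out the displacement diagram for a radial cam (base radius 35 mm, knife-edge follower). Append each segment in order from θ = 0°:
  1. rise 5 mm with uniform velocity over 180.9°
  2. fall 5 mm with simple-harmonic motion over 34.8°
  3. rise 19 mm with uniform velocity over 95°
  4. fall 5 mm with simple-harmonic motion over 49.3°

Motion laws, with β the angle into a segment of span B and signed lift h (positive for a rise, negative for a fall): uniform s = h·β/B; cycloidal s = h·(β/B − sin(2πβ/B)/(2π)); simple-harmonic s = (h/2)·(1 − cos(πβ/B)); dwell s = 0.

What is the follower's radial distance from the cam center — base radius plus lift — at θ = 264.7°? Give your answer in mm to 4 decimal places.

seg 1 [0°–180.9°] uniform, h=5: full span → s += 5 → s = 5.0000
seg 2 [180.9°–215.7°] simple-harmonic, h=-5: full span → s += -5 → s = 0.0000
seg 3 [215.7°–310.7°] uniform, h=19: θ=264.7° here. β=49, B=95. 19·49/95 = 9.8000 → s = 9.8000
radial distance = base radius + s = 35 + 9.8000 = 44.8000

44.8000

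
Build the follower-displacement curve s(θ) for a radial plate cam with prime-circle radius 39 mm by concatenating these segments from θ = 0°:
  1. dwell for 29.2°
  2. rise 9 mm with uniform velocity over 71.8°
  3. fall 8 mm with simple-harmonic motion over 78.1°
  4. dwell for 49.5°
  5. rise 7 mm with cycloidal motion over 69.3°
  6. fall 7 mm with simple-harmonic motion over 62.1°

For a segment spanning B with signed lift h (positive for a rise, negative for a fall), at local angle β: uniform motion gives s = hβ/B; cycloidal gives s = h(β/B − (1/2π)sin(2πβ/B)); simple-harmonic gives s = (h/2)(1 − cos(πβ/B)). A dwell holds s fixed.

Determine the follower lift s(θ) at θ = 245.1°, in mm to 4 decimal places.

seg 1 [0°–29.2°] dwell: s stays 0.0000
seg 2 [29.2°–101°] uniform, h=9: full span → s += 9 → s = 9.0000
seg 3 [101°–179.1°] simple-harmonic, h=-8: full span → s += -8 → s = 1.0000
seg 4 [179.1°–228.6°] dwell: s stays 1.0000
seg 5 [228.6°–297.9°] cycloidal, h=7: θ=245.1° here. β=16.5, B=69.3. 7·(0.2381 − sin(2π·0.2381)/(2π)) = 0.5557 → s = 1.5557

1.5557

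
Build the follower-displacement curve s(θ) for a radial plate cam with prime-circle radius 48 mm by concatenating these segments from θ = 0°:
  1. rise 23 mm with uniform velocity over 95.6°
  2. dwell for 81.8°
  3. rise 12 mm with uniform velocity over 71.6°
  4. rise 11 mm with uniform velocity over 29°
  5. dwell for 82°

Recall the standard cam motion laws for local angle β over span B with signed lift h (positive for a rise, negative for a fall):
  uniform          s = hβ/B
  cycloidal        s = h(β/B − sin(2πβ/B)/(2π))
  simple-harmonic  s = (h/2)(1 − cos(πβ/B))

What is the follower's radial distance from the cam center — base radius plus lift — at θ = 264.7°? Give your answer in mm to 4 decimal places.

seg 1 [0°–95.6°] uniform, h=23: full span → s += 23 → s = 23.0000
seg 2 [95.6°–177.4°] dwell: s stays 23.0000
seg 3 [177.4°–249°] uniform, h=12: full span → s += 12 → s = 35.0000
seg 4 [249°–278°] uniform, h=11: θ=264.7° here. β=15.7, B=29. 11·15.7/29 = 5.9552 → s = 40.9552
radial distance = base radius + s = 48 + 40.9552 = 88.9552

88.9552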